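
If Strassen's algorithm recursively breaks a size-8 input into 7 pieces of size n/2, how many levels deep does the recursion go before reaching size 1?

For divide and conquer with division factor 2:

Problem sizes at each level:
Level 0: 8
Level 1: 4
Level 2: 2
Level 3: 1

The root is level 0 and the size-1 base case is level 3 (the tree spans levels 0 through 3, i.e. 4 levels counting the root), so the depth is the number of divisions: log_2(8) = 3

The recursion tree depth is log_2(8) = 3. At each level, the problem size is divided by 2, so it takes 3 divisions to reduce to a base case of size 1. The algorithm makes 7 recursive calls at each level.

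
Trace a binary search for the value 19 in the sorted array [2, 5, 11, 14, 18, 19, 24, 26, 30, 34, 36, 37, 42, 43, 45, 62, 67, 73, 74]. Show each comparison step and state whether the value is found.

Binary search for 19 in [2, 5, 11, 14, 18, 19, 24, 26, 30, 34, 36, 37, 42, 43, 45, 62, 67, 73, 74]:

lo=0, hi=18, mid=9, arr[mid]=34 -> 34 > 19, search left half
lo=0, hi=8, mid=4, arr[mid]=18 -> 18 < 19, search right half
lo=5, hi=8, mid=6, arr[mid]=24 -> 24 > 19, search left half
lo=5, hi=5, mid=5, arr[mid]=19 -> Found target at index 5!

Binary search finds 19 at index 5 after 4 comparisons. The search repeatedly halves the search space by comparing with the middle element.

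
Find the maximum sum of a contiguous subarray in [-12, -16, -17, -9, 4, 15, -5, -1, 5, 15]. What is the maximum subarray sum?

Using Kadane's algorithm on [-12, -16, -17, -9, 4, 15, -5, -1, 5, 15]:

Scanning through the array:
Position 1 (value -16): max_ending_here = -16, max_so_far = -12
Position 2 (value -17): max_ending_here = -17, max_so_far = -12
Position 3 (value -9): max_ending_here = -9, max_so_far = -9
Position 4 (value 4): max_ending_here = 4, max_so_far = 4
Position 5 (value 15): max_ending_here = 19, max_so_far = 19
Position 6 (value -5): max_ending_here = 14, max_so_far = 19
Position 7 (value -1): max_ending_here = 13, max_so_far = 19
Position 8 (value 5): max_ending_here = 18, max_so_far = 19
Position 9 (value 15): max_ending_here = 33, max_so_far = 33

Maximum subarray: [4, 15, -5, -1, 5, 15]
Maximum sum: 33

The maximum subarray is [4, 15, -5, -1, 5, 15] with sum 33. This subarray runs from index 4 to index 9.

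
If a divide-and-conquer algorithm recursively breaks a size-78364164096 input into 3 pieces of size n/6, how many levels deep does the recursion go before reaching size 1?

For divide and conquer with division factor 6:

Problem sizes at each level:
Level 0: 78364164096
Level 1: 13060694016
Level 2: 2176782336
Level 3: 362797056
Level 4: 60466176
Level 5: 10077696
Level 6: 1679616
Level 7: 279936
Level 8: 46656
Level 9: 7776
Level 10: 1296
Level 11: 216
Level 12: 36
Level 13: 6
Level 14: 1

The root is level 0 and the size-1 base case is level 14 (the tree spans levels 0 through 14, i.e. 15 levels counting the root), so the depth is the number of divisions: log_6(78364164096) = 14

The recursion tree depth is log_6(78364164096) = 14. At each level, the problem size is divided by 6, so it takes 14 divisions to reduce to a base case of size 1. The algorithm makes 3 recursive calls at each level.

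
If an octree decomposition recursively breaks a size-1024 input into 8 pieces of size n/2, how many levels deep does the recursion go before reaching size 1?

For divide and conquer with division factor 2:

Problem sizes at each level:
Level 0: 1024
Level 1: 512
Level 2: 256
Level 3: 128
Level 4: 64
Level 5: 32
Level 6: 16
Level 7: 8
Level 8: 4
Level 9: 2
Level 10: 1

The root is level 0 and the size-1 base case is level 10 (the tree spans levels 0 through 10, i.e. 11 levels counting the root), so the depth is the number of divisions: log_2(1024) = 10

The recursion tree depth is log_2(1024) = 10. At each level, the problem size is divided by 2, so it takes 10 divisions to reduce to a base case of size 1. The algorithm makes 8 recursive calls at each level.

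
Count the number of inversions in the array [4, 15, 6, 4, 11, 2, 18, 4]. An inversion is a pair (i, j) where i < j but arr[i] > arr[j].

Finding inversions in [4, 15, 6, 4, 11, 2, 18, 4]:

(0, 5): arr[0]=4 > arr[5]=2
(1, 2): arr[1]=15 > arr[2]=6
(1, 3): arr[1]=15 > arr[3]=4
(1, 4): arr[1]=15 > arr[4]=11
(1, 5): arr[1]=15 > arr[5]=2
(1, 7): arr[1]=15 > arr[7]=4
(2, 3): arr[2]=6 > arr[3]=4
(2, 5): arr[2]=6 > arr[5]=2
(2, 7): arr[2]=6 > arr[7]=4
(3, 5): arr[3]=4 > arr[5]=2
(4, 5): arr[4]=11 > arr[5]=2
(4, 7): arr[4]=11 > arr[7]=4
(6, 7): arr[6]=18 > arr[7]=4

Total inversions: 13

The array has 13 inversion(s): (0,5), (1,2), (1,3), (1,4), (1,5), (1,7), (2,3), (2,5), (2,7), (3,5), (4,5), (4,7), (6,7). Each pair (i,j) satisfies i < j and arr[i] > arr[j].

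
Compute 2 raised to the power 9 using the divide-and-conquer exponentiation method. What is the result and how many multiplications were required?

Computing 2^9 by squaring (build up from 2^1; each line after the first costs one multiplication):

2^1 = 2
2^2 = (2^1)^2 = 2^2 = 4
2^4 = (2^2)^2 = 4^2 = 16
2^8 = (2^4)^2 = 16^2 = 256
2^9 = 2 * 2^8 = 2 * 256 = 512

Result: 512
Multiplications needed: 4 (4 lines after 2^1)

2^9 = 512. Using exponentiation by squaring, this requires 4 multiplications. The key idea: if the exponent is even, square the half-power; if odd, multiply by the base once.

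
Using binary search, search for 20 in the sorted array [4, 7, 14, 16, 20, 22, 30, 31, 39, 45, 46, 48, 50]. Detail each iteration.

Binary search for 20 in [4, 7, 14, 16, 20, 22, 30, 31, 39, 45, 46, 48, 50]:

lo=0, hi=12, mid=6, arr[mid]=30 -> 30 > 20, search left half
lo=0, hi=5, mid=2, arr[mid]=14 -> 14 < 20, search right half
lo=3, hi=5, mid=4, arr[mid]=20 -> Found target at index 4!

Binary search finds 20 at index 4 after 3 comparisons. The search repeatedly halves the search space by comparing with the middle element.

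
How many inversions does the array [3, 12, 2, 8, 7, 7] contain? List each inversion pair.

Finding inversions in [3, 12, 2, 8, 7, 7]:

(0, 2): arr[0]=3 > arr[2]=2
(1, 2): arr[1]=12 > arr[2]=2
(1, 3): arr[1]=12 > arr[3]=8
(1, 4): arr[1]=12 > arr[4]=7
(1, 5): arr[1]=12 > arr[5]=7
(3, 4): arr[3]=8 > arr[4]=7
(3, 5): arr[3]=8 > arr[5]=7

Total inversions: 7

The array has 7 inversion(s): (0,2), (1,2), (1,3), (1,4), (1,5), (3,4), (3,5). Each pair (i,j) satisfies i < j and arr[i] > arr[j].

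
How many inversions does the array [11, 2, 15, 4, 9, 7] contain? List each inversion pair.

Finding inversions in [11, 2, 15, 4, 9, 7]:

(0, 1): arr[0]=11 > arr[1]=2
(0, 3): arr[0]=11 > arr[3]=4
(0, 4): arr[0]=11 > arr[4]=9
(0, 5): arr[0]=11 > arr[5]=7
(2, 3): arr[2]=15 > arr[3]=4
(2, 4): arr[2]=15 > arr[4]=9
(2, 5): arr[2]=15 > arr[5]=7
(4, 5): arr[4]=9 > arr[5]=7

Total inversions: 8

The array has 8 inversion(s): (0,1), (0,3), (0,4), (0,5), (2,3), (2,4), (2,5), (4,5). Each pair (i,j) satisfies i < j and arr[i] > arr[j].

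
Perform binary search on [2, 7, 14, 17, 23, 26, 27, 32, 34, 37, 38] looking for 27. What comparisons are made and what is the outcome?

Binary search for 27 in [2, 7, 14, 17, 23, 26, 27, 32, 34, 37, 38]:

lo=0, hi=10, mid=5, arr[mid]=26 -> 26 < 27, search right half
lo=6, hi=10, mid=8, arr[mid]=34 -> 34 > 27, search left half
lo=6, hi=7, mid=6, arr[mid]=27 -> Found target at index 6!

Binary search finds 27 at index 6 after 3 comparisons. The search repeatedly halves the search space by comparing with the middle element.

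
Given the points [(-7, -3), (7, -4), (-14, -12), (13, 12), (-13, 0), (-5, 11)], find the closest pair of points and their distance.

Computing all pairwise distances among 6 points:

d((-7, -3), (7, -4)) = 14.0357
d((-7, -3), (-14, -12)) = 11.4018
d((-7, -3), (13, 12)) = 25.0
d((-7, -3), (-13, 0)) = 6.7082 <-- minimum
d((-7, -3), (-5, 11)) = 14.1421
d((7, -4), (-14, -12)) = 22.4722
d((7, -4), (13, 12)) = 17.088
d((7, -4), (-13, 0)) = 20.3961
d((7, -4), (-5, 11)) = 19.2094
d((-14, -12), (13, 12)) = 36.1248
d((-14, -12), (-13, 0)) = 12.0416
d((-14, -12), (-5, 11)) = 24.6982
d((13, 12), (-13, 0)) = 28.6356
d((13, 12), (-5, 11)) = 18.0278
d((-13, 0), (-5, 11)) = 13.6015

Closest pair: (-7, -3) and (-13, 0) with distance 6.7082

The closest pair is (-7, -3) and (-13, 0) with Euclidean distance 6.7082. For 6 points, brute-force pairwise comparison is shown above. For large n, the divide-and-conquer algorithm (sort by x, recurse on halves, check the dividing strip) achieves O(n log n).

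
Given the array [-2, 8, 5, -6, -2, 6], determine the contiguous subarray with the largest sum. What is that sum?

Using Kadane's algorithm on [-2, 8, 5, -6, -2, 6]:

Scanning through the array:
Position 1 (value 8): max_ending_here = 8, max_so_far = 8
Position 2 (value 5): max_ending_here = 13, max_so_far = 13
Position 3 (value -6): max_ending_here = 7, max_so_far = 13
Position 4 (value -2): max_ending_here = 5, max_so_far = 13
Position 5 (value 6): max_ending_here = 11, max_so_far = 13

Maximum subarray: [8, 5]
Maximum sum: 13

The maximum subarray is [8, 5] with sum 13. This subarray runs from index 1 to index 2.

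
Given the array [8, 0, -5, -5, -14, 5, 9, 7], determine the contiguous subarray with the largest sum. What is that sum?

Using Kadane's algorithm on [8, 0, -5, -5, -14, 5, 9, 7]:

Scanning through the array:
Position 1 (value 0): max_ending_here = 8, max_so_far = 8
Position 2 (value -5): max_ending_here = 3, max_so_far = 8
Position 3 (value -5): max_ending_here = -2, max_so_far = 8
Position 4 (value -14): max_ending_here = -14, max_so_far = 8
Position 5 (value 5): max_ending_here = 5, max_so_far = 8
Position 6 (value 9): max_ending_here = 14, max_so_far = 14
Position 7 (value 7): max_ending_here = 21, max_so_far = 21

Maximum subarray: [5, 9, 7]
Maximum sum: 21

The maximum subarray is [5, 9, 7] with sum 21. This subarray runs from index 5 to index 7.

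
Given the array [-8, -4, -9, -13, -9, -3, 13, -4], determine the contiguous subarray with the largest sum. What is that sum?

Using Kadane's algorithm on [-8, -4, -9, -13, -9, -3, 13, -4]:

Scanning through the array:
Position 1 (value -4): max_ending_here = -4, max_so_far = -4
Position 2 (value -9): max_ending_here = -9, max_so_far = -4
Position 3 (value -13): max_ending_here = -13, max_so_far = -4
Position 4 (value -9): max_ending_here = -9, max_so_far = -4
Position 5 (value -3): max_ending_here = -3, max_so_far = -3
Position 6 (value 13): max_ending_here = 13, max_so_far = 13
Position 7 (value -4): max_ending_here = 9, max_so_far = 13

Maximum subarray: [13]
Maximum sum: 13

The maximum subarray is [13] with sum 13. This subarray runs from index 6 to index 6.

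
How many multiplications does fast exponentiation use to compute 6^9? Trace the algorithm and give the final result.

Computing 6^9 by squaring (build up from 6^1; each line after the first costs one multiplication):

6^1 = 6
6^2 = (6^1)^2 = 6^2 = 36
6^4 = (6^2)^2 = 36^2 = 1296
6^8 = (6^4)^2 = 1296^2 = 1679616
6^9 = 6 * 6^8 = 6 * 1679616 = 10077696

Result: 10077696
Multiplications needed: 4 (4 lines after 6^1)

6^9 = 10077696. Using exponentiation by squaring, this requires 4 multiplications. The key idea: if the exponent is even, square the half-power; if odd, multiply by the base once.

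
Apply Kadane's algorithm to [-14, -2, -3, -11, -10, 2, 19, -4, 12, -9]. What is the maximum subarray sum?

Using Kadane's algorithm on [-14, -2, -3, -11, -10, 2, 19, -4, 12, -9]:

Scanning through the array:
Position 1 (value -2): max_ending_here = -2, max_so_far = -2
Position 2 (value -3): max_ending_here = -3, max_so_far = -2
Position 3 (value -11): max_ending_here = -11, max_so_far = -2
Position 4 (value -10): max_ending_here = -10, max_so_far = -2
Position 5 (value 2): max_ending_here = 2, max_so_far = 2
Position 6 (value 19): max_ending_here = 21, max_so_far = 21
Position 7 (value -4): max_ending_here = 17, max_so_far = 21
Position 8 (value 12): max_ending_here = 29, max_so_far = 29
Position 9 (value -9): max_ending_here = 20, max_so_far = 29

Maximum subarray: [2, 19, -4, 12]
Maximum sum: 29

The maximum subarray is [2, 19, -4, 12] with sum 29. This subarray runs from index 5 to index 8.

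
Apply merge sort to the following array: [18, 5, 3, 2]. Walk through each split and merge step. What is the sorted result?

Merge sort trace:

Split: [18, 5, 3, 2] -> [18, 5] and [3, 2]
  Split: [18, 5] -> [18] and [5]
  Merge: [18] + [5] -> [5, 18]
  Split: [3, 2] -> [3] and [2]
  Merge: [3] + [2] -> [2, 3]
Merge: [5, 18] + [2, 3] -> [2, 3, 5, 18]

Final sorted array: [2, 3, 5, 18]

The merge sort proceeds by recursively splitting the array and merging sorted halves.
After all merges, the sorted array is [2, 3, 5, 18].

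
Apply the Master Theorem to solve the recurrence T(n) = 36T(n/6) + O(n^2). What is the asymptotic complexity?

Master Theorem for T(n) = 36T(n/6) + O(n^2):

a = 36, b = 6, c = 2
log_b(a) = log_6(36) = 2.0000

Case 2: c = 2 = log_6(36) = 2.0000
T(n) = O(n^2 log n) = O(n^2 log n)

For T(n) = 36T(n/6) + O(n^2): log_6(36) = 2.0000. This is Case 2 of the Master Theorem (c = log_b(a), equal work at all levels), giving O(n^2 log n).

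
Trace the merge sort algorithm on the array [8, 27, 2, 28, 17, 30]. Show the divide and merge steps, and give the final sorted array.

Merge sort trace:

Split: [8, 27, 2, 28, 17, 30] -> [8, 27, 2] and [28, 17, 30]
  Split: [8, 27, 2] -> [8] and [27, 2]
    Split: [27, 2] -> [27] and [2]
    Merge: [27] + [2] -> [2, 27]
  Merge: [8] + [2, 27] -> [2, 8, 27]
  Split: [28, 17, 30] -> [28] and [17, 30]
    Split: [17, 30] -> [17] and [30]
    Merge: [17] + [30] -> [17, 30]
  Merge: [28] + [17, 30] -> [17, 28, 30]
Merge: [2, 8, 27] + [17, 28, 30] -> [2, 8, 17, 27, 28, 30]

Final sorted array: [2, 8, 17, 27, 28, 30]

The merge sort proceeds by recursively splitting the array and merging sorted halves.
After all merges, the sorted array is [2, 8, 17, 27, 28, 30].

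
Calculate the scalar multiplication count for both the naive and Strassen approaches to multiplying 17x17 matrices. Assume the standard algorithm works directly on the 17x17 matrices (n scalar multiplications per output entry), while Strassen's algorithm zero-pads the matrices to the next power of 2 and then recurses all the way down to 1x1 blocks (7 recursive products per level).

Matrix multiplication for 17x17 matrices:

Strassen's algorithm requires power-of-2 dimensions. Pad 17x17 to 32x32 (next power of 2).

Standard algorithm: 17^3 = 4913 multiplications
Strassen's algorithm: 7^(log2(32)) = 7^5 = 16807 multiplications
Difference: 4913 - 16807 = -11894 (Strassen uses MORE here due to padding overhead — for small or just-over-power-of-2 n, padding can outweigh the per-level savings)

Standard: 4913 multiplications (17^3). Strassen: 16807 multiplications (7^5, after padding to 32x32). Strassen reduces 8 recursive multiplications to 7 at each level.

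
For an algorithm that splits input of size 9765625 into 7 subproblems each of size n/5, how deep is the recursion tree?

For divide and conquer with division factor 5:

Problem sizes at each level:
Level 0: 9765625
Level 1: 1953125
Level 2: 390625
Level 3: 78125
Level 4: 15625
Level 5: 3125
Level 6: 625
Level 7: 125
Level 8: 25
Level 9: 5
Level 10: 1

The root is level 0 and the size-1 base case is level 10 (the tree spans levels 0 through 10, i.e. 11 levels counting the root), so the depth is the number of divisions: log_5(9765625) = 10

The recursion tree depth is log_5(9765625) = 10. At each level, the problem size is divided by 5, so it takes 10 divisions to reduce to a base case of size 1. The algorithm makes 7 recursive calls at each level.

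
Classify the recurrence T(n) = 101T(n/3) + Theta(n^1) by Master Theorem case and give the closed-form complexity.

Master Theorem for T(n) = 101T(n/3) + O(n^1):

a = 101, b = 3, c = 1
log_b(a) = log_3(101) = 4.2009

Case 1: c = 1 < log_3(101) = 4.2009
T(n) = O(n^(log_3 101))

For T(n) = 101T(n/3) + O(n^1): log_3(101) = 4.2009. This is Case 1 of the Master Theorem (c < log_b(a), work dominated by leaves), giving O(n^(log_3 101)).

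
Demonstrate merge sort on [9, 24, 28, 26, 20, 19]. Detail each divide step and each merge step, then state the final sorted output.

Merge sort trace:

Split: [9, 24, 28, 26, 20, 19] -> [9, 24, 28] and [26, 20, 19]
  Split: [9, 24, 28] -> [9] and [24, 28]
    Split: [24, 28] -> [24] and [28]
    Merge: [24] + [28] -> [24, 28]
  Merge: [9] + [24, 28] -> [9, 24, 28]
  Split: [26, 20, 19] -> [26] and [20, 19]
    Split: [20, 19] -> [20] and [19]
    Merge: [20] + [19] -> [19, 20]
  Merge: [26] + [19, 20] -> [19, 20, 26]
Merge: [9, 24, 28] + [19, 20, 26] -> [9, 19, 20, 24, 26, 28]

Final sorted array: [9, 19, 20, 24, 26, 28]

The merge sort proceeds by recursively splitting the array and merging sorted halves.
After all merges, the sorted array is [9, 19, 20, 24, 26, 28].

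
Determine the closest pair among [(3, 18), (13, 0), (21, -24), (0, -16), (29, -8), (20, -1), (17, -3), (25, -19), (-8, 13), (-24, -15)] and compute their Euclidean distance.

Computing all pairwise distances among 10 points:

d((3, 18), (13, 0)) = 20.5913
d((3, 18), (21, -24)) = 45.6946
d((3, 18), (0, -16)) = 34.1321
d((3, 18), (29, -8)) = 36.7696
d((3, 18), (20, -1)) = 25.4951
d((3, 18), (17, -3)) = 25.2389
d((3, 18), (25, -19)) = 43.0465
d((3, 18), (-8, 13)) = 12.083
d((3, 18), (-24, -15)) = 42.638
d((13, 0), (21, -24)) = 25.2982
d((13, 0), (0, -16)) = 20.6155
d((13, 0), (29, -8)) = 17.8885
d((13, 0), (20, -1)) = 7.0711
d((13, 0), (17, -3)) = 5.0
d((13, 0), (25, -19)) = 22.4722
d((13, 0), (-8, 13)) = 24.6982
d((13, 0), (-24, -15)) = 39.9249
d((21, -24), (0, -16)) = 22.4722
d((21, -24), (29, -8)) = 17.8885
d((21, -24), (20, -1)) = 23.0217
d((21, -24), (17, -3)) = 21.3776
d((21, -24), (25, -19)) = 6.4031
d((21, -24), (-8, 13)) = 47.0106
d((21, -24), (-24, -15)) = 45.8912
d((0, -16), (29, -8)) = 30.0832
d((0, -16), (20, -1)) = 25.0
d((0, -16), (17, -3)) = 21.4009
d((0, -16), (25, -19)) = 25.1794
d((0, -16), (-8, 13)) = 30.0832
d((0, -16), (-24, -15)) = 24.0208
d((29, -8), (20, -1)) = 11.4018
d((29, -8), (17, -3)) = 13.0
d((29, -8), (25, -19)) = 11.7047
d((29, -8), (-8, 13)) = 42.5441
d((29, -8), (-24, -15)) = 53.4603
d((20, -1), (17, -3)) = 3.6056 <-- minimum
d((20, -1), (25, -19)) = 18.6815
d((20, -1), (-8, 13)) = 31.305
d((20, -1), (-24, -15)) = 46.1736
d((17, -3), (25, -19)) = 17.8885
d((17, -3), (-8, 13)) = 29.6816
d((17, -3), (-24, -15)) = 42.72
d((25, -19), (-8, 13)) = 45.9674
d((25, -19), (-24, -15)) = 49.163
d((-8, 13), (-24, -15)) = 32.249

Closest pair: (20, -1) and (17, -3) with distance 3.6056

The closest pair is (20, -1) and (17, -3) with Euclidean distance 3.6056. For 10 points, brute-force pairwise comparison is shown above. For large n, the divide-and-conquer algorithm (sort by x, recurse on halves, check the dividing strip) achieves O(n log n).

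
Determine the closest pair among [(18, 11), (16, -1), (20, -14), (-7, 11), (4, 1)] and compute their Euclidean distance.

Computing all pairwise distances among 5 points:

d((18, 11), (16, -1)) = 12.1655 <-- minimum
d((18, 11), (20, -14)) = 25.0799
d((18, 11), (-7, 11)) = 25.0
d((18, 11), (4, 1)) = 17.2047
d((16, -1), (20, -14)) = 13.6015
d((16, -1), (-7, 11)) = 25.9422
d((16, -1), (4, 1)) = 12.1655 <-- minimum
d((20, -14), (-7, 11)) = 36.7967
d((20, -14), (4, 1)) = 21.9317
d((-7, 11), (4, 1)) = 14.8661

Minimum distance: 12.1655 (tie among 2 pairs: (18, 11) and (16, -1); (16, -1) and (4, 1))

The minimum Euclidean distance is 12.1655. There is a tie: 2 pairs achieve this minimum — (18, 11) and (16, -1); (16, -1) and (4, 1). Any of these is a valid closest pair. For 5 points, brute-force pairwise comparison is shown above. For large n, the divide-and-conquer algorithm (sort by x, recurse on halves, check the dividing strip) achieves O(n log n).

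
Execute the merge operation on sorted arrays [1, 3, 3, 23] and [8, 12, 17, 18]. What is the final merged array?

Merging process:

Compare 1 vs 8: take 1 from left. Merged: [1]
Compare 3 vs 8: take 3 from left. Merged: [1, 3]
Compare 3 vs 8: take 3 from left. Merged: [1, 3, 3]
Compare 23 vs 8: take 8 from right. Merged: [1, 3, 3, 8]
Compare 23 vs 12: take 12 from right. Merged: [1, 3, 3, 8, 12]
Compare 23 vs 17: take 17 from right. Merged: [1, 3, 3, 8, 12, 17]
Compare 23 vs 18: take 18 from right. Merged: [1, 3, 3, 8, 12, 17, 18]
Append remaining from left: [23]. Merged: [1, 3, 3, 8, 12, 17, 18, 23]

Final merged array: [1, 3, 3, 8, 12, 17, 18, 23]
Total comparisons: 7

The merged array is [1, 3, 3, 8, 12, 17, 18, 23], requiring 7 comparisons. The merge step runs in O(n) time where n is the total number of elements.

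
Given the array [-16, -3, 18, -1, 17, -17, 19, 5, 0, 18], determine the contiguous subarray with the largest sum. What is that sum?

Using Kadane's algorithm on [-16, -3, 18, -1, 17, -17, 19, 5, 0, 18]:

Scanning through the array:
Position 1 (value -3): max_ending_here = -3, max_so_far = -3
Position 2 (value 18): max_ending_here = 18, max_so_far = 18
Position 3 (value -1): max_ending_here = 17, max_so_far = 18
Position 4 (value 17): max_ending_here = 34, max_so_far = 34
Position 5 (value -17): max_ending_here = 17, max_so_far = 34
Position 6 (value 19): max_ending_here = 36, max_so_far = 36
Position 7 (value 5): max_ending_here = 41, max_so_far = 41
Position 8 (value 0): max_ending_here = 41, max_so_far = 41
Position 9 (value 18): max_ending_here = 59, max_so_far = 59

Maximum subarray: [18, -1, 17, -17, 19, 5, 0, 18]
Maximum sum: 59

The maximum subarray is [18, -1, 17, -17, 19, 5, 0, 18] with sum 59. This subarray runs from index 2 to index 9.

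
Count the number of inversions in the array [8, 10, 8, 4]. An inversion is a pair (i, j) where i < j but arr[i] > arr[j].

Finding inversions in [8, 10, 8, 4]:

(0, 3): arr[0]=8 > arr[3]=4
(1, 2): arr[1]=10 > arr[2]=8
(1, 3): arr[1]=10 > arr[3]=4
(2, 3): arr[2]=8 > arr[3]=4

Total inversions: 4

The array has 4 inversion(s): (0,3), (1,2), (1,3), (2,3). Each pair (i,j) satisfies i < j and arr[i] > arr[j].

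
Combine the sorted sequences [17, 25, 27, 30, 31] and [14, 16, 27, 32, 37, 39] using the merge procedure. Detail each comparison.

Merging process:

Compare 17 vs 14: take 14 from right. Merged: [14]
Compare 17 vs 16: take 16 from right. Merged: [14, 16]
Compare 17 vs 27: take 17 from left. Merged: [14, 16, 17]
Compare 25 vs 27: take 25 from left. Merged: [14, 16, 17, 25]
Compare 27 vs 27: take 27 from left. Merged: [14, 16, 17, 25, 27]
Compare 30 vs 27: take 27 from right. Merged: [14, 16, 17, 25, 27, 27]
Compare 30 vs 32: take 30 from left. Merged: [14, 16, 17, 25, 27, 27, 30]
Compare 31 vs 32: take 31 from left. Merged: [14, 16, 17, 25, 27, 27, 30, 31]
Append remaining from right: [32, 37, 39]. Merged: [14, 16, 17, 25, 27, 27, 30, 31, 32, 37, 39]

Final merged array: [14, 16, 17, 25, 27, 27, 30, 31, 32, 37, 39]
Total comparisons: 8

The merged array is [14, 16, 17, 25, 27, 27, 30, 31, 32, 37, 39], requiring 8 comparisons. The merge step runs in O(n) time where n is the total number of elements.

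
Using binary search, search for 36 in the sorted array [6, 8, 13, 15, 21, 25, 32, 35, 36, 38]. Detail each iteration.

Binary search for 36 in [6, 8, 13, 15, 21, 25, 32, 35, 36, 38]:

lo=0, hi=9, mid=4, arr[mid]=21 -> 21 < 36, search right half
lo=5, hi=9, mid=7, arr[mid]=35 -> 35 < 36, search right half
lo=8, hi=9, mid=8, arr[mid]=36 -> Found target at index 8!

Binary search finds 36 at index 8 after 3 comparisons. The search repeatedly halves the search space by comparing with the middle element.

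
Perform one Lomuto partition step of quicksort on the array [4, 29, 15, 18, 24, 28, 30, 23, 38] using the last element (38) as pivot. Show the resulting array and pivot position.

Lomuto partition with pivot = 38:

Initial array: [4, 29, 15, 18, 24, 28, 30, 23, 38]

arr[0]=4 <= 38: swap with position 0, array becomes [4, 29, 15, 18, 24, 28, 30, 23, 38]
arr[1]=29 <= 38: swap with position 1, array becomes [4, 29, 15, 18, 24, 28, 30, 23, 38]
arr[2]=15 <= 38: swap with position 2, array becomes [4, 29, 15, 18, 24, 28, 30, 23, 38]
arr[3]=18 <= 38: swap with position 3, array becomes [4, 29, 15, 18, 24, 28, 30, 23, 38]
arr[4]=24 <= 38: swap with position 4, array becomes [4, 29, 15, 18, 24, 28, 30, 23, 38]
arr[5]=28 <= 38: swap with position 5, array becomes [4, 29, 15, 18, 24, 28, 30, 23, 38]
arr[6]=30 <= 38: swap with position 6, array becomes [4, 29, 15, 18, 24, 28, 30, 23, 38]
arr[7]=23 <= 38: swap with position 7, array becomes [4, 29, 15, 18, 24, 28, 30, 23, 38]

Place pivot at position 8: [4, 29, 15, 18, 24, 28, 30, 23, 38]
Pivot position: 8

After partitioning with pivot 38, the array becomes [4, 29, 15, 18, 24, 28, 30, 23, 38]. The pivot is placed at index 8. All elements to the left of the pivot are <= 38, and all elements to the right are > 38.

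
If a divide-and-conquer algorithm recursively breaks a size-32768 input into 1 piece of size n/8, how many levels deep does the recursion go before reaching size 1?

For divide and conquer with division factor 8:

Problem sizes at each level:
Level 0: 32768
Level 1: 4096
Level 2: 512
Level 3: 64
Level 4: 8
Level 5: 1

The root is level 0 and the size-1 base case is level 5 (the tree spans levels 0 through 5, i.e. 6 levels counting the root), so the depth is the number of divisions: log_8(32768) = 5

The recursion tree depth is log_8(32768) = 5. At each level, the problem size is divided by 8, so it takes 5 divisions to reduce to a base case of size 1. The algorithm makes 1 recursive call at each level.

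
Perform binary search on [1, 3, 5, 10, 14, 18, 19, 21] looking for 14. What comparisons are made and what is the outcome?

Binary search for 14 in [1, 3, 5, 10, 14, 18, 19, 21]:

lo=0, hi=7, mid=3, arr[mid]=10 -> 10 < 14, search right half
lo=4, hi=7, mid=5, arr[mid]=18 -> 18 > 14, search left half
lo=4, hi=4, mid=4, arr[mid]=14 -> Found target at index 4!

Binary search finds 14 at index 4 after 3 comparisons. The search repeatedly halves the search space by comparing with the middle element.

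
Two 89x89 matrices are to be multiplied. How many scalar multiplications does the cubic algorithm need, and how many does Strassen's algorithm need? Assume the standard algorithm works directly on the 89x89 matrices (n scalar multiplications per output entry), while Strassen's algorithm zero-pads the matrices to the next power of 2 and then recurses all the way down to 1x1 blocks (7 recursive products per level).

Matrix multiplication for 89x89 matrices:

Strassen's algorithm requires power-of-2 dimensions. Pad 89x89 to 128x128 (next power of 2).

Standard algorithm: 89^3 = 704969 multiplications
Strassen's algorithm: 7^(log2(128)) = 7^7 = 823543 multiplications
Difference: 704969 - 823543 = -118574 (Strassen uses MORE here due to padding overhead — for small or just-over-power-of-2 n, padding can outweigh the per-level savings)

Standard: 704969 multiplications (89^3). Strassen: 823543 multiplications (7^7, after padding to 128x128). Strassen reduces 8 recursive multiplications to 7 at each level.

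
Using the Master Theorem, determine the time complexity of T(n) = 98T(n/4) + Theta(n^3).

Master Theorem for T(n) = 98T(n/4) + O(n^3):

a = 98, b = 4, c = 3
log_b(a) = log_4(98) = 3.3074

Case 1: c = 3 < log_4(98) = 3.3074
T(n) = O(n^(log_4 98))

For T(n) = 98T(n/4) + O(n^3): log_4(98) = 3.3074. This is Case 1 of the Master Theorem (c < log_b(a), work dominated by leaves), giving O(n^(log_4 98)).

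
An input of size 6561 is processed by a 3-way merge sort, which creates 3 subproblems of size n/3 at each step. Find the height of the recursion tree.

For divide and conquer with division factor 3:

Problem sizes at each level:
Level 0: 6561
Level 1: 2187
Level 2: 729
Level 3: 243
Level 4: 81
Level 5: 27
Level 6: 9
Level 7: 3
Level 8: 1

The root is level 0 and the size-1 base case is level 8 (the tree spans levels 0 through 8, i.e. 9 levels counting the root), so the depth is the number of divisions: log_3(6561) = 8

The recursion tree depth is log_3(6561) = 8. At each level, the problem size is divided by 3, so it takes 8 divisions to reduce to a base case of size 1. The algorithm makes 3 recursive calls at each level.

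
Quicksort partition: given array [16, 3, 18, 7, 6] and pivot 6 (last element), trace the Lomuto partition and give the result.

Lomuto partition with pivot = 6:

Initial array: [16, 3, 18, 7, 6]

arr[0]=16 > 6: no swap
arr[1]=3 <= 6: swap with position 0, array becomes [3, 16, 18, 7, 6]
arr[2]=18 > 6: no swap
arr[3]=7 > 6: no swap

Place pivot at position 1: [3, 6, 18, 7, 16]
Pivot position: 1

After partitioning with pivot 6, the array becomes [3, 6, 18, 7, 16]. The pivot is placed at index 1. All elements to the left of the pivot are <= 6, and all elements to the right are > 6.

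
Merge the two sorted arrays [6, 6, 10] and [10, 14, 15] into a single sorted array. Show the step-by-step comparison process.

Merging process:

Compare 6 vs 10: take 6 from left. Merged: [6]
Compare 6 vs 10: take 6 from left. Merged: [6, 6]
Compare 10 vs 10: take 10 from left. Merged: [6, 6, 10]
Append remaining from right: [10, 14, 15]. Merged: [6, 6, 10, 10, 14, 15]

Final merged array: [6, 6, 10, 10, 14, 15]
Total comparisons: 3

The merged array is [6, 6, 10, 10, 14, 15], requiring 3 comparisons. The merge step runs in O(n) time where n is the total number of elements.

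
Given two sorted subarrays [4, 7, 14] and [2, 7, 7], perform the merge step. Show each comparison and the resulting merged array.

Merging process:

Compare 4 vs 2: take 2 from right. Merged: [2]
Compare 4 vs 7: take 4 from left. Merged: [2, 4]
Compare 7 vs 7: take 7 from left. Merged: [2, 4, 7]
Compare 14 vs 7: take 7 from right. Merged: [2, 4, 7, 7]
Compare 14 vs 7: take 7 from right. Merged: [2, 4, 7, 7, 7]
Append remaining from left: [14]. Merged: [2, 4, 7, 7, 7, 14]

Final merged array: [2, 4, 7, 7, 7, 14]
Total comparisons: 5

The merged array is [2, 4, 7, 7, 7, 14], requiring 5 comparisons. The merge step runs in O(n) time where n is the total number of elements.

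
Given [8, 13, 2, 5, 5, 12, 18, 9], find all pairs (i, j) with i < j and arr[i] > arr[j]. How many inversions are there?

Finding inversions in [8, 13, 2, 5, 5, 12, 18, 9]:

(0, 2): arr[0]=8 > arr[2]=2
(0, 3): arr[0]=8 > arr[3]=5
(0, 4): arr[0]=8 > arr[4]=5
(1, 2): arr[1]=13 > arr[2]=2
(1, 3): arr[1]=13 > arr[3]=5
(1, 4): arr[1]=13 > arr[4]=5
(1, 5): arr[1]=13 > arr[5]=12
(1, 7): arr[1]=13 > arr[7]=9
(5, 7): arr[5]=12 > arr[7]=9
(6, 7): arr[6]=18 > arr[7]=9

Total inversions: 10

The array has 10 inversion(s): (0,2), (0,3), (0,4), (1,2), (1,3), (1,4), (1,5), (1,7), (5,7), (6,7). Each pair (i,j) satisfies i < j and arr[i] > arr[j].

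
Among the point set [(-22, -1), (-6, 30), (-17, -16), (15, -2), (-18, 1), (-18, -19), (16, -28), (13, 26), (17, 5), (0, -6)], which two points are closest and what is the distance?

Computing all pairwise distances among 10 points:

d((-22, -1), (-6, 30)) = 34.8855
d((-22, -1), (-17, -16)) = 15.8114
d((-22, -1), (15, -2)) = 37.0135
d((-22, -1), (-18, 1)) = 4.4721
d((-22, -1), (-18, -19)) = 18.4391
d((-22, -1), (16, -28)) = 46.6154
d((-22, -1), (13, 26)) = 44.2041
d((-22, -1), (17, 5)) = 39.4588
d((-22, -1), (0, -6)) = 22.561
d((-6, 30), (-17, -16)) = 47.2969
d((-6, 30), (15, -2)) = 38.2753
d((-6, 30), (-18, 1)) = 31.3847
d((-6, 30), (-18, -19)) = 50.448
d((-6, 30), (16, -28)) = 62.0322
d((-6, 30), (13, 26)) = 19.4165
d((-6, 30), (17, 5)) = 33.9706
d((-6, 30), (0, -6)) = 36.4966
d((-17, -16), (15, -2)) = 34.9285
d((-17, -16), (-18, 1)) = 17.0294
d((-17, -16), (-18, -19)) = 3.1623 <-- minimum
d((-17, -16), (16, -28)) = 35.1141
d((-17, -16), (13, 26)) = 51.614
d((-17, -16), (17, 5)) = 39.9625
d((-17, -16), (0, -6)) = 19.7231
d((15, -2), (-18, 1)) = 33.1361
d((15, -2), (-18, -19)) = 37.1214
d((15, -2), (16, -28)) = 26.0192
d((15, -2), (13, 26)) = 28.0713
d((15, -2), (17, 5)) = 7.2801
d((15, -2), (0, -6)) = 15.5242
d((-18, 1), (-18, -19)) = 20.0
d((-18, 1), (16, -28)) = 44.6878
d((-18, 1), (13, 26)) = 39.8246
d((-18, 1), (17, 5)) = 35.2278
d((-18, 1), (0, -6)) = 19.3132
d((-18, -19), (16, -28)) = 35.171
d((-18, -19), (13, 26)) = 54.6443
d((-18, -19), (17, 5)) = 42.4382
d((-18, -19), (0, -6)) = 22.2036
d((16, -28), (13, 26)) = 54.0833
d((16, -28), (17, 5)) = 33.0151
d((16, -28), (0, -6)) = 27.2029
d((13, 26), (17, 5)) = 21.3776
d((13, 26), (0, -6)) = 34.5398
d((17, 5), (0, -6)) = 20.2485

Closest pair: (-17, -16) and (-18, -19) with distance 3.1623

The closest pair is (-17, -16) and (-18, -19) with Euclidean distance 3.1623. For 10 points, brute-force pairwise comparison is shown above. For large n, the divide-and-conquer algorithm (sort by x, recurse on halves, check the dividing strip) achieves O(n log n).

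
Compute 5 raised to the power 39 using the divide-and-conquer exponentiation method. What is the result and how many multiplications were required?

Computing 5^39 by squaring (build up from 5^1; each line after the first costs one multiplication):

5^1 = 5
5^2 = (5^1)^2 = 5^2 = 25
5^4 = (5^2)^2 = 25^2 = 625
5^8 = (5^4)^2 = 625^2 = 390625
5^9 = 5 * 5^8 = 5 * 390625 = 1953125
5^18 = (5^9)^2 = 1953125^2 = 3814697265625
5^19 = 5 * 5^18 = 5 * 3814697265625 = 19073486328125
5^38 = (5^19)^2 = 19073486328125^2 = 363797880709171295166015625
5^39 = 5 * 5^38 = 5 * 363797880709171295166015625 = 1818989403545856475830078125

Result: 1818989403545856475830078125
Multiplications needed: 8 (8 lines after 5^1)

5^39 = 1818989403545856475830078125. Using exponentiation by squaring, this requires 8 multiplications. The key idea: if the exponent is even, square the half-power; if odd, multiply by the base once.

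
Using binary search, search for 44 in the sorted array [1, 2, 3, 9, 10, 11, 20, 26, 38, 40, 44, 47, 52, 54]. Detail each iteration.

Binary search for 44 in [1, 2, 3, 9, 10, 11, 20, 26, 38, 40, 44, 47, 52, 54]:

lo=0, hi=13, mid=6, arr[mid]=20 -> 20 < 44, search right half
lo=7, hi=13, mid=10, arr[mid]=44 -> Found target at index 10!

Binary search finds 44 at index 10 after 2 comparisons. The search repeatedly halves the search space by comparing with the middle element.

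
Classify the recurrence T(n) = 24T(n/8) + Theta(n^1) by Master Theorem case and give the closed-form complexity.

Master Theorem for T(n) = 24T(n/8) + O(n^1):

a = 24, b = 8, c = 1
log_b(a) = log_8(24) = 1.5283

Case 1: c = 1 < log_8(24) = 1.5283
T(n) = O(n^(log_8 24))

For T(n) = 24T(n/8) + O(n^1): log_8(24) = 1.5283. This is Case 1 of the Master Theorem (c < log_b(a), work dominated by leaves), giving O(n^(log_8 24)).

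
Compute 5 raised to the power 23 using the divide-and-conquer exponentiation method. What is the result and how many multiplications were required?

Computing 5^23 by squaring (build up from 5^1; each line after the first costs one multiplication):

5^1 = 5
5^2 = (5^1)^2 = 5^2 = 25
5^4 = (5^2)^2 = 25^2 = 625
5^5 = 5 * 5^4 = 5 * 625 = 3125
5^10 = (5^5)^2 = 3125^2 = 9765625
5^11 = 5 * 5^10 = 5 * 9765625 = 48828125
5^22 = (5^11)^2 = 48828125^2 = 2384185791015625
5^23 = 5 * 5^22 = 5 * 2384185791015625 = 11920928955078125

Result: 11920928955078125
Multiplications needed: 7 (7 lines after 5^1)

5^23 = 11920928955078125. Using exponentiation by squaring, this requires 7 multiplications. The key idea: if the exponent is even, square the half-power; if odd, multiply by the base once.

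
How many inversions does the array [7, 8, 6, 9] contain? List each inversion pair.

Finding inversions in [7, 8, 6, 9]:

(0, 2): arr[0]=7 > arr[2]=6
(1, 2): arr[1]=8 > arr[2]=6

Total inversions: 2

The array has 2 inversion(s): (0,2), (1,2). Each pair (i,j) satisfies i < j and arr[i] > arr[j].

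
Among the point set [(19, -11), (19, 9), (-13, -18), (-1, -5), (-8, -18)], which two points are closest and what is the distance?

Computing all pairwise distances among 5 points:

d((19, -11), (19, 9)) = 20.0
d((19, -11), (-13, -18)) = 32.7567
d((19, -11), (-1, -5)) = 20.8806
d((19, -11), (-8, -18)) = 27.8927
d((19, 9), (-13, -18)) = 41.8688
d((19, 9), (-1, -5)) = 24.4131
d((19, 9), (-8, -18)) = 38.1838
d((-13, -18), (-1, -5)) = 17.6918
d((-13, -18), (-8, -18)) = 5.0 <-- minimum
d((-1, -5), (-8, -18)) = 14.7648

Closest pair: (-13, -18) and (-8, -18) with distance 5.0

The closest pair is (-13, -18) and (-8, -18) with Euclidean distance 5.0. For 5 points, brute-force pairwise comparison is shown above. For large n, the divide-and-conquer algorithm (sort by x, recurse on halves, check the dividing strip) achieves O(n log n).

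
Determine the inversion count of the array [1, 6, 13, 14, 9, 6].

Finding inversions in [1, 6, 13, 14, 9, 6]:

(2, 4): arr[2]=13 > arr[4]=9
(2, 5): arr[2]=13 > arr[5]=6
(3, 4): arr[3]=14 > arr[4]=9
(3, 5): arr[3]=14 > arr[5]=6
(4, 5): arr[4]=9 > arr[5]=6

Total inversions: 5

The array has 5 inversion(s): (2,4), (2,5), (3,4), (3,5), (4,5). Each pair (i,j) satisfies i < j and arr[i] > arr[j].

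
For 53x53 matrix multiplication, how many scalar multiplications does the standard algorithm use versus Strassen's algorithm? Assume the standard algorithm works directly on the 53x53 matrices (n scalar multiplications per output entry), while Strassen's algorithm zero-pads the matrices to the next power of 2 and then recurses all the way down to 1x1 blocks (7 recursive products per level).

Matrix multiplication for 53x53 matrices:

Strassen's algorithm requires power-of-2 dimensions. Pad 53x53 to 64x64 (next power of 2).

Standard algorithm: 53^3 = 148877 multiplications
Strassen's algorithm: 7^(log2(64)) = 7^6 = 117649 multiplications
Savings: 148877 - 117649 = 31228 multiplications

Standard: 148877 multiplications (53^3). Strassen: 117649 multiplications (7^6, after padding to 64x64). Strassen reduces 8 recursive multiplications to 7 at each level.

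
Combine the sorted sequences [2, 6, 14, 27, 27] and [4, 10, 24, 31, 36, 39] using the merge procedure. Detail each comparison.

Merging process:

Compare 2 vs 4: take 2 from left. Merged: [2]
Compare 6 vs 4: take 4 from right. Merged: [2, 4]
Compare 6 vs 10: take 6 from left. Merged: [2, 4, 6]
Compare 14 vs 10: take 10 from right. Merged: [2, 4, 6, 10]
Compare 14 vs 24: take 14 from left. Merged: [2, 4, 6, 10, 14]
Compare 27 vs 24: take 24 from right. Merged: [2, 4, 6, 10, 14, 24]
Compare 27 vs 31: take 27 from left. Merged: [2, 4, 6, 10, 14, 24, 27]
Compare 27 vs 31: take 27 from left. Merged: [2, 4, 6, 10, 14, 24, 27, 27]
Append remaining from right: [31, 36, 39]. Merged: [2, 4, 6, 10, 14, 24, 27, 27, 31, 36, 39]

Final merged array: [2, 4, 6, 10, 14, 24, 27, 27, 31, 36, 39]
Total comparisons: 8

The merged array is [2, 4, 6, 10, 14, 24, 27, 27, 31, 36, 39], requiring 8 comparisons. The merge step runs in O(n) time where n is the total number of elements.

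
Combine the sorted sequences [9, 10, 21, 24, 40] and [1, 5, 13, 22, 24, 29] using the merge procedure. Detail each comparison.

Merging process:

Compare 9 vs 1: take 1 from right. Merged: [1]
Compare 9 vs 5: take 5 from right. Merged: [1, 5]
Compare 9 vs 13: take 9 from left. Merged: [1, 5, 9]
Compare 10 vs 13: take 10 from left. Merged: [1, 5, 9, 10]
Compare 21 vs 13: take 13 from right. Merged: [1, 5, 9, 10, 13]
Compare 21 vs 22: take 21 from left. Merged: [1, 5, 9, 10, 13, 21]
Compare 24 vs 22: take 22 from right. Merged: [1, 5, 9, 10, 13, 21, 22]
Compare 24 vs 24: take 24 from left. Merged: [1, 5, 9, 10, 13, 21, 22, 24]
Compare 40 vs 24: take 24 from right. Merged: [1, 5, 9, 10, 13, 21, 22, 24, 24]
Compare 40 vs 29: take 29 from right. Merged: [1, 5, 9, 10, 13, 21, 22, 24, 24, 29]
Append remaining from left: [40]. Merged: [1, 5, 9, 10, 13, 21, 22, 24, 24, 29, 40]

Final merged array: [1, 5, 9, 10, 13, 21, 22, 24, 24, 29, 40]
Total comparisons: 10

The merged array is [1, 5, 9, 10, 13, 21, 22, 24, 24, 29, 40], requiring 10 comparisons. The merge step runs in O(n) time where n is the total number of elements.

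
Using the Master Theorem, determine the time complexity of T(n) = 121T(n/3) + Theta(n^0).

Master Theorem for T(n) = 121T(n/3) + O(n^0):

a = 121, b = 3, c = 0
log_b(a) = log_3(121) = 4.3653

Case 1: c = 0 < log_3(121) = 4.3653
T(n) = O(n^(log_3 121))

For T(n) = 121T(n/3) + O(n^0): log_3(121) = 4.3653. This is Case 1 of the Master Theorem (c < log_b(a), work dominated by leaves), giving O(n^(log_3 121)).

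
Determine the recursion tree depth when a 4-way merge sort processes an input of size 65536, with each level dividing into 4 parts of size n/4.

For divide and conquer with division factor 4:

Problem sizes at each level:
Level 0: 65536
Level 1: 16384
Level 2: 4096
Level 3: 1024
Level 4: 256
Level 5: 64
Level 6: 16
Level 7: 4
Level 8: 1

The root is level 0 and the size-1 base case is level 8 (the tree spans levels 0 through 8, i.e. 9 levels counting the root), so the depth is the number of divisions: log_4(65536) = 8

The recursion tree depth is log_4(65536) = 8. At each level, the problem size is divided by 4, so it takes 8 divisions to reduce to a base case of size 1. The algorithm makes 4 recursive calls at each level.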